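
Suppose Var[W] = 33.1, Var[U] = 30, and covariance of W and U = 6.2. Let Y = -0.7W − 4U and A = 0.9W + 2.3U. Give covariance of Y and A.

By bilinearity, covariance of Y and A = ac·Var[W] + bd·Var[U] + (ad+bc)·covariance of W and U, with a=-0.7, b=-4, c=0.9, d=2.3.
ac·Var[W] = (-0.7)·0.9·33.1 = -20.853
bd·Var[U] = (-4)·2.3·30 = -276
(ad+bc)·covariance of W and U = (-5.21)·6.2 = -32.302
covariance of Y and A = -20.853 + (-276) + (-32.302) = -329.155.

covariance of Y and A = -329.155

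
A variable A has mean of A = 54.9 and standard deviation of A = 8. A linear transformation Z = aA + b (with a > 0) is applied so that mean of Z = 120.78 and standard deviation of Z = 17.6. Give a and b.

a = 2.2, b = 0

standard deviation of Z = a·standard deviation of A (a > 0), so a = 17.6/8 = 2.2.
mean of Z = a·mean of A + b, so b = 120.78 − 2.2·54.9 = 0.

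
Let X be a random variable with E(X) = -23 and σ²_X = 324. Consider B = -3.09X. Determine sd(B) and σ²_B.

B = -3.09X is linear with a = -3.09, b = 0.
sd(X) = √324 = 18.
sd(B) = |a|·sd(X) = |-3.09|·18 = 55.62.
σ²_B = a²·σ²_X = (-3.09)²·324 = 3093.5844.

sd(B) = 55.62, σ²_B = 3093.5844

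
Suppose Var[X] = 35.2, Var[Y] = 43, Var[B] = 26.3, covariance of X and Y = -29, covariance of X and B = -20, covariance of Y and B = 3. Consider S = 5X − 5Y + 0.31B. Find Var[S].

Var[S] = 3336.22743

Var[S] = a²·Var[X] + b²·Var[Y] + c²·Var[B] + 2ab·covariance of X and Y + 2ac·covariance of X and B + 2bc·covariance of Y and B, with a = 5, b = -5, c = 0.31.
= 880 + 1075 + 2.52743 + 1450 + (-62) + (-9.3)
= 3336.22743.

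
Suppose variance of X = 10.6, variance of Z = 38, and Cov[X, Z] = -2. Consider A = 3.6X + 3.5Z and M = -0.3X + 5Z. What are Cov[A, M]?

By bilinearity, Cov[A, M] = ac·variance of X + bd·variance of Z + (ad+bc)·Cov[X, Z], with a=3.6, b=3.5, c=-0.3, d=5.
ac·variance of X = 3.6·(-0.3)·10.6 = -11.448
bd·variance of Z = 3.5·5·38 = 665
(ad+bc)·Cov[X, Z] = (16.95)·(-2) = -33.9
Cov[A, M] = -11.448 + 665 + (-33.9) = 619.652.

Cov[A, M] = 619.652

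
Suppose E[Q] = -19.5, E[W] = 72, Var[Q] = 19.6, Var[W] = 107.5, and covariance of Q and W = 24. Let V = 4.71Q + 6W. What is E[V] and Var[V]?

E[V] = 4.71·E[Q] + 6·E[W] = 4.71·(-19.5) + 6·72 = 340.155.
Var[V] = a²·Var[Q] + b²·Var[W] + 2ab·covariance of Q and W with a = 4.71, b = 6.
= 4.71²·19.6 + 6²·107.5 + 2·4.71·6·24
= 434.80836 + 3870 + 1356.48 = 5661.28836.

E[V] = 340.155, Var[V] = 5661.28836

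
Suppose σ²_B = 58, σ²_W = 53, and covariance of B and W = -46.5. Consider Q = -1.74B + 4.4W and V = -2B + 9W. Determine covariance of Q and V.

By bilinearity, covariance of Q and V = ac·σ²_B + bd·σ²_W + (ad+bc)·covariance of B and W, with a=-1.74, b=4.4, c=-2, d=9.
ac·σ²_B = (-1.74)·(-2)·58 = 201.84
bd·σ²_W = 4.4·9·53 = 2098.8
(ad+bc)·covariance of B and W = (-24.46)·(-46.5) = 1137.39
covariance of Q and V = 201.84 + 2098.8 + 1137.39 = 3438.03.

covariance of Q and V = 3438.03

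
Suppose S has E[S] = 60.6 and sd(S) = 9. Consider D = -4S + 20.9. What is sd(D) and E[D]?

sd(D) = 36, E[D] = -221.5

D = -4S + 20.9 is linear with a = -4, b = 20.9.
sd(D) = |a|·sd(S) = |-4|·9 = 36.
E[D] = a·E[S] + b = (-4)·60.6 + 20.9 = -221.5.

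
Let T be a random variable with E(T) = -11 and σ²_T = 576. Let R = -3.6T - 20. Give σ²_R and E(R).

R = -3.6T - 20 is linear with a = -3.6, b = -20.
σ²_R = a²·σ²_T = (-3.6)²·576 = 7464.96 (the additive constant -20 does not affect variance).
E(R) = a·E(T) + b = (-3.6)·(-11) + (-20) = 19.6.

σ²_R = 7464.96, E(R) = 19.6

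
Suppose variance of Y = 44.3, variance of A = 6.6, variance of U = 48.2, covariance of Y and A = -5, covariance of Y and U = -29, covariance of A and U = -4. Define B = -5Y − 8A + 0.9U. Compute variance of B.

variance of B = a²·variance of Y + b²·variance of A + c²·variance of U + 2ab·covariance of Y and A + 2ac·covariance of Y and U + 2bc·covariance of A and U, with a = -5, b = -8, c = 0.9.
= 1107.5 + 422.4 + 39.042 + (-400) + 261 + 57.6
= 1487.542.

variance of B = 1487.542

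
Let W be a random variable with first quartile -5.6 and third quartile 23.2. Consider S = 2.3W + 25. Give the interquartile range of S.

IQR(S) = 66.24

IQR of W = Q3 − Q1 = 23.2 − (-5.6) = 28.8.
Under S = aW + b, IQR(S) = |a|·IQR(W) = |2.3|·28.8 = 66.24 (shifts cancel; spread scales by |a|).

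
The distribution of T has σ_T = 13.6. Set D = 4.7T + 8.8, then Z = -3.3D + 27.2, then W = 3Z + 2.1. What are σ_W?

σ_D = |4.7|·13.6 = 63.92.
σ_Z = |-3.3|·63.92 = 210.936.
σ_W = |3|·210.936 = 632.808.

σ_W = 632.808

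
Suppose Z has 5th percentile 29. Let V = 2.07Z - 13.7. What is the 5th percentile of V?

Since a = 2.07 > 0 the transformation is increasing, so the 5th percentile of V = a·(P_{5} of Z) + b = 2.07·29 + (-13.7) = 46.33.

5th percentile of V = 46.33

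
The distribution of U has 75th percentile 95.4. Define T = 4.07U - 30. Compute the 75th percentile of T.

75th percentile of T = 358.278

Since a = 4.07 > 0 the transformation is increasing, so the 75th percentile of T = a·(P_{75} of U) + b = 4.07·95.4 + (-30) = 358.278.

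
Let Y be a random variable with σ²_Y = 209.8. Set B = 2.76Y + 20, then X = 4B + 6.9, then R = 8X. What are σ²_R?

σ²_R = 1636528.61952

σ²_B = 2.76²·209.8 = 1598.17248.
σ²_X = 4²·1598.17248 = 25570.75968.
σ²_R = 8²·25570.75968 = 1636528.61952.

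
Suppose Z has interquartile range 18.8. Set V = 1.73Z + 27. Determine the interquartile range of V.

Under V = aZ + b, IQR(V) = |a|·IQR(Z) = |1.73|·18.8 = 32.524 (shifts cancel; spread scales by |a|).

IQR(V) = 32.524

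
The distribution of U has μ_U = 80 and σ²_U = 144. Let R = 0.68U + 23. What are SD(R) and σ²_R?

SD(R) = 8.16, σ²_R = 66.5856

R = 0.68U + 23 is linear with a = 0.68, b = 23.
SD(U) = √144 = 12.
SD(R) = |a|·SD(U) = |0.68|·12 = 8.16.
σ²_R = a²·σ²_U = 0.68²·144 = 66.5856 (the additive constant 23 does not affect variance).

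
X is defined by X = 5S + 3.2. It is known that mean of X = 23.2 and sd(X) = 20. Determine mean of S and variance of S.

mean of S = 4, variance of S = 16

From X = 5S + 3.2: mean of X = a·mean of S + b, so mean of S = (mean of X − b)/a = (23.2 − 3.2)/5 = 4.
variance of X = 20² = 400.
variance of X = a²·variance of S, so variance of S = 400/5² = 16.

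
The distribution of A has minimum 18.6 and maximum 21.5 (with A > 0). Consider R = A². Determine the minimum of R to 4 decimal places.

A² is increasing on this domain, so min(R) comes from min(A) = 18.6: min(R) = square(18.6) = 345.96.

min(R) = 345.96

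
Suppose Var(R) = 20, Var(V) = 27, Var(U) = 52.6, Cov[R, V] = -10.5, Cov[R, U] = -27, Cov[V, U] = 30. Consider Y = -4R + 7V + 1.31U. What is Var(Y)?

Var(Y) = a²·Var(R) + b²·Var(V) + c²·Var(U) + 2ab·Cov[R, V] + 2ac·Cov[R, U] + 2bc·Cov[V, U], with a = -4, b = 7, c = 1.31.
= 320 + 1323 + 90.26686 + 588 + 282.96 + 550.2
= 3154.42686.

Var(Y) = 3154.42686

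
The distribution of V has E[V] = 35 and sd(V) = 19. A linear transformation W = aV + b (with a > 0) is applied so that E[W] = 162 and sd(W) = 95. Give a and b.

sd(W) = a·sd(V) (a > 0), so a = 95/19 = 5.
E[W] = a·E[V] + b, so b = 162 − 5·35 = -13.

a = 5, b = -13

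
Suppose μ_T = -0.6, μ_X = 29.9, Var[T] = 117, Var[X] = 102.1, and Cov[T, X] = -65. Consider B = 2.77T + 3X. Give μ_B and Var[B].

μ_B = 88.038, Var[B] = 736.3293

μ_B = 2.77·μ_T + 3·μ_X = 2.77·(-0.6) + 3·29.9 = 88.038.
Var[B] = a²·Var[T] + b²·Var[X] + 2ab·Cov[T, X] with a = 2.77, b = 3.
= 2.77²·117 + 3²·102.1 + 2·2.77·3·(-65)
= 897.7293 + 918.9 + (-1080.3) = 736.3293.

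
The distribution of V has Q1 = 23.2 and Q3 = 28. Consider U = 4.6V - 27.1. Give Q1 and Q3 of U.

a = 4.6 > 0: Q1(U) = a·Q1(V)+b = 79.62, Q3(U) = a·Q3(V)+b = 101.7.

Q1(U) = 79.62, Q3(U) = 101.7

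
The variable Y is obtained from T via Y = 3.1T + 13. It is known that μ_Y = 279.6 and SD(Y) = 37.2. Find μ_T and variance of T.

μ_T = 86, variance of T = 144

From Y = 3.1T + 13: μ_Y = a·μ_T + b, so μ_T = (μ_Y − b)/a = (279.6 − 13)/3.1 = 86.
variance of Y = 37.2² = 1383.84.
variance of Y = a²·variance of T, so variance of T = 1383.84/3.1² = 144.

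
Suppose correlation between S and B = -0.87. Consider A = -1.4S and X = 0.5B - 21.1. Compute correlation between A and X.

Linear rescalings preserve |correlation|; the slopes -1.4 and 0.5 have opposite signs, so the correlation flips sign: correlation between A and X = −correlation between S and B = 0.87.

correlation between A and X = 0.87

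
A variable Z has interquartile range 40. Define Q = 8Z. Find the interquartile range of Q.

Under Q = aZ + b, IQR(Q) = |a|·IQR(Z) = |8|·40 = 320 (shifts cancel; spread scales by |a|).

IQR(Q) = 320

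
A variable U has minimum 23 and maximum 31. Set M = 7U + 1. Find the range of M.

Range(M) = 56

Range of U = 31 − 23 = 8.
Range(M) = |a|·Range(U) = |7|·8 = 56.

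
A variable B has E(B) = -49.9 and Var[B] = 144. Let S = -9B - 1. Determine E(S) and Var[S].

S = -9B - 1 is linear with a = -9, b = -1.
E(S) = a·E(B) + b = (-9)·(-49.9) + (-1) = 448.1.
Var[S] = a²·Var[B] = (-9)²·144 = 11664 (the additive constant -1 does not affect variance).

E(S) = 448.1, Var[S] = 11664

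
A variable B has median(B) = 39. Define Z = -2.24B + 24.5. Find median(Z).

median(Z) = -62.86

A linear map preserves order up to sign, so median(Z) = a·median(B) + b = (-2.24)·39 + 24.5 = -62.86.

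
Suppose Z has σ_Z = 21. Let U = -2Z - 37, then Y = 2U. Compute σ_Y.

σ_Y = 84

σ_U = |-2|·21 = 42.
σ_Y = |2|·42 = 84.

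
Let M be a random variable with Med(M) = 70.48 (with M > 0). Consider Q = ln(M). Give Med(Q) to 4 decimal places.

Med(Q) = 4.2553

ln(M) is monotone on this domain, so Med(Q) = ln(70.48) ≈ 4.2553.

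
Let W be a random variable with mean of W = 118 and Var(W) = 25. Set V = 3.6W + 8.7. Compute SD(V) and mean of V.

V = 3.6W + 8.7 is linear with a = 3.6, b = 8.7.
SD(W) = √25 = 5.
SD(V) = |a|·SD(W) = |3.6|·5 = 18.
mean of V = a·mean of W + b = 3.6·118 + 8.7 = 433.5.

SD(V) = 18, mean of V = 433.5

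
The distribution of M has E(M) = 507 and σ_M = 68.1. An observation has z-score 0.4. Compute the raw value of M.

M = E(M) + z·σ_M = 507 + 0.4·68.1 = 534.24.

M = 534.24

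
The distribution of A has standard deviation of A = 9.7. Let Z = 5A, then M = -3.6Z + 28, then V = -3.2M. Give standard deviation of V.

standard deviation of Z = |5|·9.7 = 48.5.
standard deviation of M = |-3.6|·48.5 = 174.6.
standard deviation of V = |-3.2|·174.6 = 558.72.

standard deviation of V = 558.72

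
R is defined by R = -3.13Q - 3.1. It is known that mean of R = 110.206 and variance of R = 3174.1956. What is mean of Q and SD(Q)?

mean of Q = -36.2, SD(Q) = 18

From R = -3.13Q - 3.1: mean of R = a·mean of Q + b, so mean of Q = (mean of R − b)/a = (110.206 − (-3.1))/(-3.13) = -36.2.
SD(R) = √3174.1956 = 56.34.
SD(R) = |a|·SD(Q), so SD(Q) = 56.34/|-3.13| = 18.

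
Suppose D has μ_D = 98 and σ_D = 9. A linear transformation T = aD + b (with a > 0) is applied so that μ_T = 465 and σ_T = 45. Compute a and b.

a = 5, b = -25

σ_T = a·σ_D (a > 0), so a = 45/9 = 5.
μ_T = a·μ_D + b, so b = 465 − 5·98 = -25.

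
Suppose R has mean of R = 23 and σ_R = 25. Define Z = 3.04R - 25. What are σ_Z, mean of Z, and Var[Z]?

σ_Z = 76, mean of Z = 44.92, Var[Z] = 5776

Z = 3.04R - 25 is linear with a = 3.04, b = -25.
σ_Z = |a|·σ_R = |3.04|·25 = 76.
mean of Z = a·mean of R + b = 3.04·23 + (-25) = 44.92.
Var[R] = 25² = 625.
Var[Z] = a²·Var[R] = 3.04²·625 = 5776 (the additive constant -25 does not affect variance).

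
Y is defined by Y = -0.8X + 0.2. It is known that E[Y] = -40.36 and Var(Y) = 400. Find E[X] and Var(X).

From Y = -0.8X + 0.2: E[Y] = a·E[X] + b, so E[X] = (E[Y] − b)/a = (-40.36 − 0.2)/(-0.8) = 50.7.
Var(Y) = a²·Var(X), so Var(X) = 400/(-0.8)² = 625.

E[X] = 50.7, Var(X) = 625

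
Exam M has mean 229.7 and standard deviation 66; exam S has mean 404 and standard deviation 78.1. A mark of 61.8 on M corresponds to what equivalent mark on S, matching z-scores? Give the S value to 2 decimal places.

z = (61.8 − 229.7)/66 ≈ -2.5439.
S = 404 + z·78.1 = 404 + (61.8 − 229.7)·78.1/66 ≈ 205.32.

S = 205.32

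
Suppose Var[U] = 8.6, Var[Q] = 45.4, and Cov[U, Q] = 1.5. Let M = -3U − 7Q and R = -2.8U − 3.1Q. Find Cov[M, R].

Cov[M, R] = 1100.77

By bilinearity, Cov[M, R] = ac·Var[U] + bd·Var[Q] + (ad+bc)·Cov[U, Q], with a=-3, b=-7, c=-2.8, d=-3.1.
ac·Var[U] = (-3)·(-2.8)·8.6 = 72.24
bd·Var[Q] = (-7)·(-3.1)·45.4 = 985.18
(ad+bc)·Cov[U, Q] = (28.9)·1.5 = 43.35
Cov[M, R] = 72.24 + 985.18 + 43.35 = 1100.77.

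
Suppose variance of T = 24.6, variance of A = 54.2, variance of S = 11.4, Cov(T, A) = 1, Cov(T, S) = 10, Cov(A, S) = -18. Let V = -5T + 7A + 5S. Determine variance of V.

variance of V = a²·variance of T + b²·variance of A + c²·variance of S + 2ab·Cov(T, A) + 2ac·Cov(T, S) + 2bc·Cov(A, S), with a = -5, b = 7, c = 5.
= 615 + 2655.8 + 285 + (-70) + (-500) + (-1260)
= 1725.8.

variance of V = 1725.8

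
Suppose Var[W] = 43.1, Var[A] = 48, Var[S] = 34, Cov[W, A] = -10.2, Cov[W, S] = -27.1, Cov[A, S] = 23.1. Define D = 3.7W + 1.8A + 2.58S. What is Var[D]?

Var[D] = a²·Var[W] + b²·Var[A] + c²·Var[S] + 2ab·Cov[W, A] + 2ac·Cov[W, S] + 2bc·Cov[A, S], with a = 3.7, b = 1.8, c = 2.58.
= 590.039 + 155.52 + 226.3176 + (-135.864) + (-517.3932) + 214.5528
= 533.1722.

Var[D] = 533.1722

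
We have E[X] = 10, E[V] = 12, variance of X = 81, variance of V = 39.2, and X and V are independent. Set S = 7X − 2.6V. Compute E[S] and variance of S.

E[S] = 38.8, variance of S = 4233.992

E[S] = 7·E[X] + (-2.6)·E[V] = 7·10 + (-2.6)·12 = 38.8.
variance of S = a²·variance of X + b²·variance of V + 2ab·Cov(X, V) with a = 7, b = -2.6.
Independence gives Cov(X, V) = 0.
= 7²·81 + (-2.6)²·39.2 + 2·7·(-2.6)·0
= 3969 + 264.992 + 0 = 4233.992.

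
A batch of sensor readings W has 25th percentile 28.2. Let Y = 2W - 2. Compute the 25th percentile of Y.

Since a = 2 > 0 the transformation is increasing, so the 25th percentile of Y = a·(P_{25} of W) + b = 2·28.2 + (-2) = 54.4.

25th percentile of Y = 54.4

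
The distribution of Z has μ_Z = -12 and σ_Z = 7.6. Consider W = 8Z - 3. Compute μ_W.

W = 8Z - 3 is linear with a = 8, b = -3.
μ_W = a·μ_Z + b = 8·(-12) + (-3) = -99.

μ_W = -99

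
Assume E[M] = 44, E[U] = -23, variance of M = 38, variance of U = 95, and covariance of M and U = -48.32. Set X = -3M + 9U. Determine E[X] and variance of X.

E[X] = (-3)·E[M] + 9·E[U] = (-3)·44 + 9·(-23) = -339.
variance of X = a²·variance of M + b²·variance of U + 2ab·covariance of M and U with a = -3, b = 9.
= (-3)²·38 + 9²·95 + 2·(-3)·9·(-48.32)
= 342 + 7695 + 2609.28 = 10646.28.

E[X] = -339, variance of X = 10646.28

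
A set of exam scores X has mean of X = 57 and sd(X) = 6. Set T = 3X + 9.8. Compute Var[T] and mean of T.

T = 3X + 9.8 is linear with a = 3, b = 9.8.
Var[X] = 6² = 36.
Var[T] = a²·Var[X] = 3²·36 = 324 (the additive constant 9.8 does not affect variance).
mean of T = a·mean of X + b = 3·57 + 9.8 = 180.8.

Var[T] = 324, mean of T = 180.8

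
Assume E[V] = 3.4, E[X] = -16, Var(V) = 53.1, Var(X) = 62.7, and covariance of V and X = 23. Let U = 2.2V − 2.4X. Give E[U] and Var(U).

E[U] = 2.2·E[V] + (-2.4)·E[X] = 2.2·3.4 + (-2.4)·(-16) = 45.88.
Var(U) = a²·Var(V) + b²·Var(X) + 2ab·covariance of V and X with a = 2.2, b = -2.4.
= 2.2²·53.1 + (-2.4)²·62.7 + 2·2.2·(-2.4)·23
= 257.004 + 361.152 + (-242.88) = 375.276.

E[U] = 45.88, Var(U) = 375.276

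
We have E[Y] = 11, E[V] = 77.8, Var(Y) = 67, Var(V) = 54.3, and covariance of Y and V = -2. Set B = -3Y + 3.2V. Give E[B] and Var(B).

E[B] = 215.96, Var(B) = 1197.432

E[B] = (-3)·E[Y] + 3.2·E[V] = (-3)·11 + 3.2·77.8 = 215.96.
Var(B) = a²·Var(Y) + b²·Var(V) + 2ab·covariance of Y and V with a = -3, b = 3.2.
= (-3)²·67 + 3.2²·54.3 + 2·(-3)·3.2·(-2)
= 603 + 556.032 + 38.4 = 1197.432.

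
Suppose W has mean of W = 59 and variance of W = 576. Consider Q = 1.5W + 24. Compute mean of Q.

Q = 1.5W + 24 is linear with a = 1.5, b = 24.
mean of Q = a·mean of W + b = 1.5·59 + 24 = 112.5.

mean of Q = 112.5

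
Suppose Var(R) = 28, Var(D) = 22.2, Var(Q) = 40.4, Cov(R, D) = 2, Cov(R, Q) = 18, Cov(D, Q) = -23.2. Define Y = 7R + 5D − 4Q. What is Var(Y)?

Var(Y) = a²·Var(R) + b²·Var(D) + c²·Var(Q) + 2ab·Cov(R, D) + 2ac·Cov(R, Q) + 2bc·Cov(D, Q), with a = 7, b = 5, c = -4.
= 1372 + 555 + 646.4 + 140 + (-1008) + 928
= 2633.4.

Var(Y) = 2633.4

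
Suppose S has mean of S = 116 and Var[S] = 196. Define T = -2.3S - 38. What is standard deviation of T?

standard deviation of T = 32.2

T = -2.3S - 38 is linear with a = -2.3, b = -38.
standard deviation of S = √196 = 14.
standard deviation of T = |a|·standard deviation of S = |-2.3|·14 = 32.2.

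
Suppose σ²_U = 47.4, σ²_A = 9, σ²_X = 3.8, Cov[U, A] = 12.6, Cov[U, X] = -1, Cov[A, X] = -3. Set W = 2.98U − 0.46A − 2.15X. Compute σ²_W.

σ²_W = 412.7367

σ²_W = a²·σ²_U + b²·σ²_A + c²·σ²_X + 2ab·Cov[U, A] + 2ac·Cov[U, X] + 2bc·Cov[A, X], with a = 2.98, b = -0.46, c = -2.15.
= 420.93096 + 1.9044 + 17.5655 + (-34.54416) + 12.814 + (-5.934)
= 412.7367.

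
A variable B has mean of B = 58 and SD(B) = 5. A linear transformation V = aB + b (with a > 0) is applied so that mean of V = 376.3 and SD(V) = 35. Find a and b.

SD(V) = a·SD(B) (a > 0), so a = 35/5 = 7.
mean of V = a·mean of B + b, so b = 376.3 − 7·58 = -29.7.

a = 7, b = -29.7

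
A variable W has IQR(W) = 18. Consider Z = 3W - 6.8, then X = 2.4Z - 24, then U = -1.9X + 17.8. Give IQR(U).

IQR(U) = 246.24

IQR(Z) = |3|·18 = 54.
IQR(X) = |2.4|·54 = 129.6.
IQR(U) = |-1.9|·129.6 = 246.24.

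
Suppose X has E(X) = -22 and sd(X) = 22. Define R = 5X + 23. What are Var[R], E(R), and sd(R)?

Var[R] = 12100, E(R) = -87, sd(R) = 110

R = 5X + 23 is linear with a = 5, b = 23.
Var[X] = 22² = 484.
Var[R] = a²·Var[X] = 5²·484 = 12100 (the additive constant 23 does not affect variance).
E(R) = a·E(X) + b = 5·(-22) + 23 = -87.
sd(R) = |a|·sd(X) = |5|·22 = 110.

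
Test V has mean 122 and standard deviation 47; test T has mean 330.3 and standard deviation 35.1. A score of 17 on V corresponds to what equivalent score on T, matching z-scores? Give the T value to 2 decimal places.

z = (17 − 122)/47 ≈ -2.234.
T = 330.3 + z·35.1 = 330.3 + (17 − 122)·35.1/47 ≈ 251.89.

T = 251.89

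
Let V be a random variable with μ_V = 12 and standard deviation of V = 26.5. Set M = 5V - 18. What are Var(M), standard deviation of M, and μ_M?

Var(M) = 17556.25, standard deviation of M = 132.5, μ_M = 42

M = 5V - 18 is linear with a = 5, b = -18.
Var(V) = 26.5² = 702.25.
Var(M) = a²·Var(V) = 5²·702.25 = 17556.25 (the additive constant -18 does not affect variance).
standard deviation of M = |a|·standard deviation of V = |5|·26.5 = 132.5.
μ_M = a·μ_V + b = 5·12 + (-18) = 42.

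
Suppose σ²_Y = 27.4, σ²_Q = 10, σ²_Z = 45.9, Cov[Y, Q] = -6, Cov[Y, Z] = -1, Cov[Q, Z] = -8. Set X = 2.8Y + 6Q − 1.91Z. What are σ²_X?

σ²_X = 734.71979

σ²_X = a²·σ²_Y + b²·σ²_Q + c²·σ²_Z + 2ab·Cov[Y, Q] + 2ac·Cov[Y, Z] + 2bc·Cov[Q, Z], with a = 2.8, b = 6, c = -1.91.
= 214.816 + 360 + 167.44779 + (-201.6) + 10.696 + 183.36
= 734.71979.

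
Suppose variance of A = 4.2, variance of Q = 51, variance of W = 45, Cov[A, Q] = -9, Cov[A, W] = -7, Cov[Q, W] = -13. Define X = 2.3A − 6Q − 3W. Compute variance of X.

variance of X = 2140.218

variance of X = a²·variance of A + b²·variance of Q + c²·variance of W + 2ab·Cov[A, Q] + 2ac·Cov[A, W] + 2bc·Cov[Q, W], with a = 2.3, b = -6, c = -3.
= 22.218 + 1836 + 405 + 248.4 + 96.6 + (-468)
= 2140.218.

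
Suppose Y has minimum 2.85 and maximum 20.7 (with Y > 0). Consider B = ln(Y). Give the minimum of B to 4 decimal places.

min(B) = 1.0473

ln(Y) is increasing on this domain, so min(B) comes from min(Y) = 2.85: min(B) = ln(2.85) ≈ 1.0473.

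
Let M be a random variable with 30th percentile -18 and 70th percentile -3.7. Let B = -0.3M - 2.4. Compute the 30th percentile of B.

30th percentile of B = -1.29

Since a = -0.3 < 0 the transformation is decreasing, reversing order: the 30th percentile of B corresponds to the 70th percentile of M.
So P_{30}(B) = a·P_{70}(M) + b = (-0.3)·(-3.7) + (-2.4) = -1.29.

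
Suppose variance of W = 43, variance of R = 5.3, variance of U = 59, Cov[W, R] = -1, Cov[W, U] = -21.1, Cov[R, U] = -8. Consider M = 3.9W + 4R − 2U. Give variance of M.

variance of M = 1400.79

variance of M = a²·variance of W + b²·variance of R + c²·variance of U + 2ab·Cov[W, R] + 2ac·Cov[W, U] + 2bc·Cov[R, U], with a = 3.9, b = 4, c = -2.
= 654.03 + 84.8 + 236 + (-31.2) + 329.16 + 128
= 1400.79.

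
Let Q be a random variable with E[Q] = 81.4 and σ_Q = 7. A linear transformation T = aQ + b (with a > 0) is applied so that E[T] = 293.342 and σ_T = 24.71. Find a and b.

σ_T = a·σ_Q (a > 0), so a = 24.71/7 = 3.53.
E[T] = a·E[Q] + b, so b = 293.342 − 3.53·81.4 = 6.

a = 3.53, b = 6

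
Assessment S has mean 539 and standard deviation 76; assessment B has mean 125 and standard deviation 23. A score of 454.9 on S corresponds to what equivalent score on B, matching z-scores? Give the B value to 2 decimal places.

z = (454.9 − 539)/76 ≈ -1.1066.
B = 125 + z·23 = 125 + (454.9 − 539)·23/76 ≈ 99.55.

B = 99.55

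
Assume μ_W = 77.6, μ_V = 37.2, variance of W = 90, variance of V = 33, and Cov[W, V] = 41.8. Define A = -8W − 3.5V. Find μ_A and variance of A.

μ_A = -751, variance of A = 8505.05

μ_A = (-8)·μ_W + (-3.5)·μ_V = (-8)·77.6 + (-3.5)·37.2 = -751.
variance of A = a²·variance of W + b²·variance of V + 2ab·Cov[W, V] with a = -8, b = -3.5.
= (-8)²·90 + (-3.5)²·33 + 2·(-8)·(-3.5)·41.8
= 5760 + 404.25 + 2340.8 = 8505.05.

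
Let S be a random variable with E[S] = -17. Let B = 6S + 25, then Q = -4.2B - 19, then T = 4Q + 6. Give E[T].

E[B] = 6·(-17) + 25 = -77.
E[Q] = (-4.2)·(-77) + (-19) = 304.4.
E[T] = 4·304.4 + 6 = 1223.6.

E[T] = 1223.6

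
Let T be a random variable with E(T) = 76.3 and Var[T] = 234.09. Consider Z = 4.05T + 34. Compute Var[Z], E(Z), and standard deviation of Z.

Var[Z] = 3839.661225, E(Z) = 343.015, standard deviation of Z = 61.965

Z = 4.05T + 34 is linear with a = 4.05, b = 34.
Var[Z] = a²·Var[T] = 4.05²·234.09 = 3839.661225 (the additive constant 34 does not affect variance).
E(Z) = a·E(T) + b = 4.05·76.3 + 34 = 343.015.
standard deviation of T = √234.09 = 15.3.
standard deviation of Z = |a|·standard deviation of T = |4.05|·15.3 = 61.965.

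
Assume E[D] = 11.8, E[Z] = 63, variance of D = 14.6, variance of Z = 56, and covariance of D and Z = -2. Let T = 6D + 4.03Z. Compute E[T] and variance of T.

E[T] = 324.69, variance of T = 1338.3704

E[T] = 6·E[D] + 4.03·E[Z] = 6·11.8 + 4.03·63 = 324.69.
variance of T = a²·variance of D + b²·variance of Z + 2ab·covariance of D and Z with a = 6, b = 4.03.
= 6²·14.6 + 4.03²·56 + 2·6·4.03·(-2)
= 525.6 + 909.4904 + (-96.72) = 1338.3704.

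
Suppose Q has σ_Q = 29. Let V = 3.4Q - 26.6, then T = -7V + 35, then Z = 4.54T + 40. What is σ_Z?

σ_V = |3.4|·29 = 98.6.
σ_T = |-7|·98.6 = 690.2.
σ_Z = |4.54|·690.2 = 3133.508.

σ_Z = 3133.508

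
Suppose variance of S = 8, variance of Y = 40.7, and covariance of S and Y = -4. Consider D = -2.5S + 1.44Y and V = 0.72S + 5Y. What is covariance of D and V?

By bilinearity, covariance of D and V = ac·variance of S + bd·variance of Y + (ad+bc)·covariance of S and Y, with a=-2.5, b=1.44, c=0.72, d=5.
ac·variance of S = (-2.5)·0.72·8 = -14.4
bd·variance of Y = 1.44·5·40.7 = 293.04
(ad+bc)·covariance of S and Y = (-11.4632)·(-4) = 45.8528
covariance of D and V = -14.4 + 293.04 + 45.8528 = 324.4928.

covariance of D and V = 324.4928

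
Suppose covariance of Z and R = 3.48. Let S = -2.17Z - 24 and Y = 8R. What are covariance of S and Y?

covariance of S and Y = -60.4128

covariance of S and Y = a·c·covariance of Z and R = (-2.17)·8·3.48 = -60.4128. Additive constants drop out.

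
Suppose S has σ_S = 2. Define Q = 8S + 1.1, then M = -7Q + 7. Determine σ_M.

σ_M = 112

σ_Q = |8|·2 = 16.
σ_M = |-7|·16 = 112.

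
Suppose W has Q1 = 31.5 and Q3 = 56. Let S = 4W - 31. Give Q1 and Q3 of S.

a = 4 > 0: Q1(S) = a·Q1(W)+b = 95, Q3(S) = a·Q3(W)+b = 193.

Q1(S) = 95, Q3(S) = 193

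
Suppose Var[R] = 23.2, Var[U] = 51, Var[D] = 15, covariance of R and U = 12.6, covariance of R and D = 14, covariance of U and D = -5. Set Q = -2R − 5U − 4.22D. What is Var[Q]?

Var[Q] = 1912.246

Var[Q] = a²·Var[R] + b²·Var[U] + c²·Var[D] + 2ab·covariance of R and U + 2ac·covariance of R and D + 2bc·covariance of U and D, with a = -2, b = -5, c = -4.22.
= 92.8 + 1275 + 267.126 + 252 + 236.32 + (-211)
= 1912.246.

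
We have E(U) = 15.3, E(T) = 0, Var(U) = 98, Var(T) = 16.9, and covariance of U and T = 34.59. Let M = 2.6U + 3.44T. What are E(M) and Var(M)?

E(M) = 2.6·E(U) + 3.44·E(T) = 2.6·15.3 + 3.44·0 = 39.78.
Var(M) = a²·Var(U) + b²·Var(T) + 2ab·covariance of U and T with a = 2.6, b = 3.44.
= 2.6²·98 + 3.44²·16.9 + 2·2.6·3.44·34.59
= 662.48 + 199.98784 + 618.74592 = 1481.21376.

E(M) = 39.78, Var(M) = 1481.21376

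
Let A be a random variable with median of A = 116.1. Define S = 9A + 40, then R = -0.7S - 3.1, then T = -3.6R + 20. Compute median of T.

median of S = 9·116.1 + 40 = 1084.9.
median of R = (-0.7)·1084.9 + (-3.1) = -762.53.
median of T = (-3.6)·(-762.53) + 20 = 2765.108.

median of T = 2765.108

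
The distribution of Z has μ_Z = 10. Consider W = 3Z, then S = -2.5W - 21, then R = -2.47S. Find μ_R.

μ_R = 237.12

μ_W = 3·10 = 30.
μ_S = (-2.5)·30 + (-21) = -96.
μ_R = (-2.47)·(-96) = 237.12.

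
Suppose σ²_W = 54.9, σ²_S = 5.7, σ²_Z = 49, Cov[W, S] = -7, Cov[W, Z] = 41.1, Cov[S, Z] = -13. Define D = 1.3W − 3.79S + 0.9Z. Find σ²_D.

σ²_D = a²·σ²_W + b²·σ²_S + c²·σ²_Z + 2ab·Cov[W, S] + 2ac·Cov[W, Z] + 2bc·Cov[S, Z], with a = 1.3, b = -3.79, c = 0.9.
= 92.781 + 81.87537 + 39.69 + 68.978 + 96.174 + 88.686
= 468.18437.

σ²_D = 468.18437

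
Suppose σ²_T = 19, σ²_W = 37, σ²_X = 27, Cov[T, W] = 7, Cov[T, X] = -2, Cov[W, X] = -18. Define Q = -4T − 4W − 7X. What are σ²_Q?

σ²_Q = a²·σ²_T + b²·σ²_W + c²·σ²_X + 2ab·Cov[T, W] + 2ac·Cov[T, X] + 2bc·Cov[W, X], with a = -4, b = -4, c = -7.
= 304 + 592 + 1323 + 224 + (-112) + (-1008)
= 1323.

σ²_Q = 1323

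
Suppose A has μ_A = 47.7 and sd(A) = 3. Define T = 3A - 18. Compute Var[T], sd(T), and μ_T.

T = 3A - 18 is linear with a = 3, b = -18.
Var[A] = 3² = 9.
Var[T] = a²·Var[A] = 3²·9 = 81 (the additive constant -18 does not affect variance).
sd(T) = |a|·sd(A) = |3|·3 = 9.
μ_T = a·μ_A + b = 3·47.7 + (-18) = 125.1.

Var[T] = 81, sd(T) = 9, μ_T = 125.1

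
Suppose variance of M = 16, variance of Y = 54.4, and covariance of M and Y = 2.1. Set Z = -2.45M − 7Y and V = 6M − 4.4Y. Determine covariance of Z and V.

covariance of Z and V = 1374.758

By bilinearity, covariance of Z and V = ac·variance of M + bd·variance of Y + (ad+bc)·covariance of M and Y, with a=-2.45, b=-7, c=6, d=-4.4.
ac·variance of M = (-2.45)·6·16 = -235.2
bd·variance of Y = (-7)·(-4.4)·54.4 = 1675.52
(ad+bc)·covariance of M and Y = (-31.22)·2.1 = -65.562
covariance of Z and V = -235.2 + 1675.52 + (-65.562) = 1374.758.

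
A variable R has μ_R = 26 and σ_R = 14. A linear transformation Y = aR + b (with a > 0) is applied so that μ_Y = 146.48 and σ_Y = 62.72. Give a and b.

a = 4.48, b = 30

σ_Y = a·σ_R (a > 0), so a = 62.72/14 = 4.48.
μ_Y = a·μ_R + b, so b = 146.48 − 4.48·26 = 30.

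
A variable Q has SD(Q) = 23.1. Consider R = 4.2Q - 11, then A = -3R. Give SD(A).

SD(R) = |4.2|·23.1 = 97.02.
SD(A) = |-3|·97.02 = 291.06.

SD(A) = 291.06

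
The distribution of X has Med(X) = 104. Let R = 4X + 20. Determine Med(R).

Med(R) = 436

A linear map preserves order up to sign, so Med(R) = a·Med(X) + b = 4·104 + 20 = 436.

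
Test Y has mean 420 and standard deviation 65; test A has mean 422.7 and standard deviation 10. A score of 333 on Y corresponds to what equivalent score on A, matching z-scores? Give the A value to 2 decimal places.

A = 409.32

z = (333 − 420)/65 ≈ -1.3385.
A = 422.7 + z·10 = 422.7 + (333 − 420)·10/65 ≈ 409.32.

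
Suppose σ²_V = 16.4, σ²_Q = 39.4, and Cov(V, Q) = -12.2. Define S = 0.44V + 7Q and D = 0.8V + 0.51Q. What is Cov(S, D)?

By bilinearity, Cov(S, D) = ac·σ²_V + bd·σ²_Q + (ad+bc)·Cov(V, Q), with a=0.44, b=7, c=0.8, d=0.51.
ac·σ²_V = 0.44·0.8·16.4 = 5.7728
bd·σ²_Q = 7·0.51·39.4 = 140.658
(ad+bc)·Cov(V, Q) = (5.8244)·(-12.2) = -71.05768
Cov(S, D) = 5.7728 + 140.658 + (-71.05768) = 75.37312.

Cov(S, D) = 75.37312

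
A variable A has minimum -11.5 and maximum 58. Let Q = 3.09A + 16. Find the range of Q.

Range of A = 58 − (-11.5) = 69.5.
Range(Q) = |a|·Range(A) = |3.09|·69.5 = 214.755.

Range(Q) = 214.755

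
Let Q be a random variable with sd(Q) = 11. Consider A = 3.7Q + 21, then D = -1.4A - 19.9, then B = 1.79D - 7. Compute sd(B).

sd(A) = |3.7|·11 = 40.7.
sd(D) = |-1.4|·40.7 = 56.98.
sd(B) = |1.79|·56.98 = 101.9942.

sd(B) = 101.9942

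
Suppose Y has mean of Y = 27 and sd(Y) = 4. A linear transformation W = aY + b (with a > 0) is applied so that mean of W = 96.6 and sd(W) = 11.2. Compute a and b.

a = 2.8, b = 21

sd(W) = a·sd(Y) (a > 0), so a = 11.2/4 = 2.8.
mean of W = a·mean of Y + b, so b = 96.6 − 2.8·27 = 21.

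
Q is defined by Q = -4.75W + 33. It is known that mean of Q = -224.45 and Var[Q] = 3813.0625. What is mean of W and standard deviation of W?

mean of W = 54.2, standard deviation of W = 13

From Q = -4.75W + 33: mean of Q = a·mean of W + b, so mean of W = (mean of Q − b)/a = (-224.45 − 33)/(-4.75) = 54.2.
standard deviation of Q = √3813.0625 = 61.75.
standard deviation of Q = |a|·standard deviation of W, so standard deviation of W = 61.75/|-4.75| = 13.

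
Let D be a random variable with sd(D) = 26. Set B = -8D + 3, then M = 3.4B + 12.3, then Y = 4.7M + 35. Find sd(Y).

sd(B) = |-8|·26 = 208.
sd(M) = |3.4|·208 = 707.2.
sd(Y) = |4.7|·707.2 = 3323.84.

sd(Y) = 3323.84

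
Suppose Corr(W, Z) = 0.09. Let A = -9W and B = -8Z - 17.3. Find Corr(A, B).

Linear rescalings preserve correlation up to sign; here the slopes -9 and -8 have the same sign, so Corr(A, B) = Corr(W, Z) = 0.09.

Corr(A, B) = 0.09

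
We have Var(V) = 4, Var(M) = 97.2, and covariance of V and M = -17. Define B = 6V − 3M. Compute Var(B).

Var(B) = a²·Var(V) + b²·Var(M) + 2ab·covariance of V and M with a = 6, b = -3.
= 6²·4 + (-3)²·97.2 + 2·6·(-3)·(-17)
= 144 + 874.8 + 612 = 1630.8.

Var(B) = 1630.8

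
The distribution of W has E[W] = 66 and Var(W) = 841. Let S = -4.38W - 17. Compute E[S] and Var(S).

E[S] = -306.08, Var(S) = 16134.0804

S = -4.38W - 17 is linear with a = -4.38, b = -17.
E[S] = a·E[W] + b = (-4.38)·66 + (-17) = -306.08.
Var(S) = a²·Var(W) = (-4.38)²·841 = 16134.0804 (the additive constant -17 does not affect variance).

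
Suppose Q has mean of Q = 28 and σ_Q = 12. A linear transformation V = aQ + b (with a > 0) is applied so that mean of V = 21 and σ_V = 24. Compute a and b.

a = 2, b = -35

σ_V = a·σ_Q (a > 0), so a = 24/12 = 2.
mean of V = a·mean of Q + b, so b = 21 − 2·28 = -35.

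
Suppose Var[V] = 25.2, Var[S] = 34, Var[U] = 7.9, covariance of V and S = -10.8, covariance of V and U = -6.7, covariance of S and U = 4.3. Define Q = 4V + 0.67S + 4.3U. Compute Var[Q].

Var[Q] = 300.9422

Var[Q] = a²·Var[V] + b²·Var[S] + c²·Var[U] + 2ab·covariance of V and S + 2ac·covariance of V and U + 2bc·covariance of S and U, with a = 4, b = 0.67, c = 4.3.
= 403.2 + 15.2626 + 146.071 + (-57.888) + (-230.48) + 24.7766
= 300.9422.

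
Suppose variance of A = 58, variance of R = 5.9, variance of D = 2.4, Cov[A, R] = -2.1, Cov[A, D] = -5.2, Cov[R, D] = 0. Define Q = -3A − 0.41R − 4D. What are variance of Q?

variance of Q = a²·variance of A + b²·variance of R + c²·variance of D + 2ab·Cov[A, R] + 2ac·Cov[A, D] + 2bc·Cov[R, D], with a = -3, b = -0.41, c = -4.
= 522 + 0.99179 + 38.4 + (-5.166) + (-124.8) + 0
= 431.42579.

variance of Q = 431.42579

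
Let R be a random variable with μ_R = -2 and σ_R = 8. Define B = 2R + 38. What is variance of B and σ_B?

variance of B = 256, σ_B = 16

B = 2R + 38 is linear with a = 2, b = 38.
variance of R = 8² = 64.
variance of B = a²·variance of R = 2²·64 = 256 (the additive constant 38 does not affect variance).
σ_B = |a|·σ_R = |2|·8 = 16.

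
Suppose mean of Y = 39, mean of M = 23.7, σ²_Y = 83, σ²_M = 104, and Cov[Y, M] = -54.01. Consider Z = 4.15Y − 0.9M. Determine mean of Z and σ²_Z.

mean of Z = 4.15·mean of Y + (-0.9)·mean of M = 4.15·39 + (-0.9)·23.7 = 140.52.
σ²_Z = a²·σ²_Y + b²·σ²_M + 2ab·Cov[Y, M] with a = 4.15, b = -0.9.
= 4.15²·83 + (-0.9)²·104 + 2·4.15·(-0.9)·(-54.01)
= 1429.4675 + 84.24 + 403.4547 = 1917.1622.

mean of Z = 140.52, σ²_Z = 1917.1622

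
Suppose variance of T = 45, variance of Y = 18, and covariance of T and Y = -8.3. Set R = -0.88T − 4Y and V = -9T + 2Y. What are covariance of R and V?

By bilinearity, covariance of R and V = ac·variance of T + bd·variance of Y + (ad+bc)·covariance of T and Y, with a=-0.88, b=-4, c=-9, d=2.
ac·variance of T = (-0.88)·(-9)·45 = 356.4
bd·variance of Y = (-4)·2·18 = -144
(ad+bc)·covariance of T and Y = (34.24)·(-8.3) = -284.192
covariance of R and V = 356.4 + (-144) + (-284.192) = -71.792.

covariance of R and V = -71.792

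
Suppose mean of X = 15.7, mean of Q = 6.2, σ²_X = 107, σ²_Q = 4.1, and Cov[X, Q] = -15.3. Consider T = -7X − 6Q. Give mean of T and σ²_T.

mean of T = -147.1, σ²_T = 4105.4

mean of T = (-7)·mean of X + (-6)·mean of Q = (-7)·15.7 + (-6)·6.2 = -147.1.
σ²_T = a²·σ²_X + b²·σ²_Q + 2ab·Cov[X, Q] with a = -7, b = -6.
= (-7)²·107 + (-6)²·4.1 + 2·(-7)·(-6)·(-15.3)
= 5243 + 147.6 + (-1285.2) = 4105.4.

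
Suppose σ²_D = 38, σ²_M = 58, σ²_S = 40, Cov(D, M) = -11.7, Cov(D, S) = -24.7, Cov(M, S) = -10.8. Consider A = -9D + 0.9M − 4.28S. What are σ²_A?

σ²_A = 2227.5712

σ²_A = a²·σ²_D + b²·σ²_M + c²·σ²_S + 2ab·Cov(D, M) + 2ac·Cov(D, S) + 2bc·Cov(M, S), with a = -9, b = 0.9, c = -4.28.
= 3078 + 46.98 + 732.736 + 189.54 + (-1902.888) + 83.2032
= 2227.5712.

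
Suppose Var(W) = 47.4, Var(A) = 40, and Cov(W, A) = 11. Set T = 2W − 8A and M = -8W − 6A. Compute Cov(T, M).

By bilinearity, Cov(T, M) = ac·Var(W) + bd·Var(A) + (ad+bc)·Cov(W, A), with a=2, b=-8, c=-8, d=-6.
ac·Var(W) = 2·(-8)·47.4 = -758.4
bd·Var(A) = (-8)·(-6)·40 = 1920
(ad+bc)·Cov(W, A) = (52)·11 = 572
Cov(T, M) = -758.4 + 1920 + 572 = 1733.6.

Cov(T, M) = 1733.6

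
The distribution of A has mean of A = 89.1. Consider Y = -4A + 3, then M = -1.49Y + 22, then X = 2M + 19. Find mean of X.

mean of X = 1116.132

mean of Y = (-4)·89.1 + 3 = -353.4.
mean of M = (-1.49)·(-353.4) + 22 = 548.566.
mean of X = 2·548.566 + 19 = 1116.132.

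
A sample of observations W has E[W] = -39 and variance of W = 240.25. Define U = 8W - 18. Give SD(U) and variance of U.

SD(U) = 124, variance of U = 15376

U = 8W - 18 is linear with a = 8, b = -18.
SD(W) = √240.25 = 15.5.
SD(U) = |a|·SD(W) = |8|·15.5 = 124.
variance of U = a²·variance of W = 8²·240.25 = 15376 (the additive constant -18 does not affect variance).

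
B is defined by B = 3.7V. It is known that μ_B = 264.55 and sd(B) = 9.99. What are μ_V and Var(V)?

From B = 3.7V: μ_B = a·μ_V + b, so μ_V = (μ_B − b)/a = (264.55 − 0)/3.7 = 71.5.
Var(B) = 9.99² = 99.8001.
Var(B) = a²·Var(V), so Var(V) = 99.8001/3.7² = 7.29.

μ_V = 71.5, Var(V) = 7.29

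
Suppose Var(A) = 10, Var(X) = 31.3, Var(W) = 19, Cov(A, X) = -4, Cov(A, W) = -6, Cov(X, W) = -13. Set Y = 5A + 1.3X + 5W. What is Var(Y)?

Var(Y) = a²·Var(A) + b²·Var(X) + c²·Var(W) + 2ab·Cov(A, X) + 2ac·Cov(A, W) + 2bc·Cov(X, W), with a = 5, b = 1.3, c = 5.
= 250 + 52.897 + 475 + (-52) + (-300) + (-169)
= 256.897.

Var(Y) = 256.897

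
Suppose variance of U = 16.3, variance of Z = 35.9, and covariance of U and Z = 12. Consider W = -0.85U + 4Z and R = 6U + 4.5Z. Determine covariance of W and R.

covariance of W and R = 805.17

By bilinearity, covariance of W and R = ac·variance of U + bd·variance of Z + (ad+bc)·covariance of U and Z, with a=-0.85, b=4, c=6, d=4.5.
ac·variance of U = (-0.85)·6·16.3 = -83.13
bd·variance of Z = 4·4.5·35.9 = 646.2
(ad+bc)·covariance of U and Z = (20.175)·12 = 242.1
covariance of W and R = -83.13 + 646.2 + 242.1 = 805.17.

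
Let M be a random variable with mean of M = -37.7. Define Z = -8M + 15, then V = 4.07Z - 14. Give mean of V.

mean of Z = (-8)·(-37.7) + 15 = 316.6.
mean of V = 4.07·316.6 + (-14) = 1274.562.

mean of V = 1274.562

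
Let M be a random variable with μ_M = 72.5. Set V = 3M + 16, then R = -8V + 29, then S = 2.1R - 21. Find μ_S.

μ_S = -3882.9

μ_V = 3·72.5 + 16 = 233.5.
μ_R = (-8)·233.5 + 29 = -1839.
μ_S = 2.1·(-1839) + (-21) = -3882.9.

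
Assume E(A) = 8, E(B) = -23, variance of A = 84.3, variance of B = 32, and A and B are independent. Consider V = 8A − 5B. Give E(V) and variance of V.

E(V) = 179, variance of V = 6195.2

E(V) = 8·E(A) + (-5)·E(B) = 8·8 + (-5)·(-23) = 179.
variance of V = a²·variance of A + b²·variance of B + 2ab·Cov[A, B] with a = 8, b = -5.
Independence gives Cov[A, B] = 0.
= 8²·84.3 + (-5)²·32 + 2·8·(-5)·0
= 5395.2 + 800 + 0 = 6195.2.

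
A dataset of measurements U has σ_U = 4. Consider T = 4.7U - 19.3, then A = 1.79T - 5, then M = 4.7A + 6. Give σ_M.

σ_M = 158.1644

σ_T = |4.7|·4 = 18.8.
σ_A = |1.79|·18.8 = 33.652.
σ_M = |4.7|·33.652 = 158.1644.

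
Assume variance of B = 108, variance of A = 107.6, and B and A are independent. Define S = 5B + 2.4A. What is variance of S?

variance of S = 3319.776

variance of S = a²·variance of B + b²·variance of A + 2ab·covariance of B and A with a = 5, b = 2.4.
Independence gives covariance of B and A = 0.
= 5²·108 + 2.4²·107.6 + 2·5·2.4·0
= 2700 + 619.776 + 0 = 3319.776.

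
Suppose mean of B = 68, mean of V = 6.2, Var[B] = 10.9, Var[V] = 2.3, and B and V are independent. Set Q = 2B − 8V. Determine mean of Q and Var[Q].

mean of Q = 2·mean of B + (-8)·mean of V = 2·68 + (-8)·6.2 = 86.4.
Var[Q] = a²·Var[B] + b²·Var[V] + 2ab·Cov(B, V) with a = 2, b = -8.
Independence gives Cov(B, V) = 0.
= 2²·10.9 + (-8)²·2.3 + 2·2·(-8)·0
= 43.6 + 147.2 + 0 = 190.8.

mean of Q = 86.4, Var[Q] = 190.8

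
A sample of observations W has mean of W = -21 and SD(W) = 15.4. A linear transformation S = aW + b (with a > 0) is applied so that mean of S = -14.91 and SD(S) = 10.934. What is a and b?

SD(S) = a·SD(W) (a > 0), so a = 10.934/15.4 = 0.71.
mean of S = a·mean of W + b, so b = -14.91 − 0.71·(-21) = 0.

a = 0.71, b = 0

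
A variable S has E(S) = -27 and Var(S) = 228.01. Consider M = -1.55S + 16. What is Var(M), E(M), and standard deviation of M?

Var(M) = 547.794025, E(M) = 57.85, standard deviation of M = 23.405

M = -1.55S + 16 is linear with a = -1.55, b = 16.
Var(M) = a²·Var(S) = (-1.55)²·228.01 = 547.794025 (the additive constant 16 does not affect variance).
E(M) = a·E(S) + b = (-1.55)·(-27) + 16 = 57.85.
standard deviation of S = √228.01 = 15.1.
standard deviation of M = |a|·standard deviation of S = |-1.55|·15.1 = 23.405.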